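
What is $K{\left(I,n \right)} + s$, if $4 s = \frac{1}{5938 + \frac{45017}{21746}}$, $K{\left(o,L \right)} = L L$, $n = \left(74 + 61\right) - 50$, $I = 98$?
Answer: $\frac{1866546465123}{258345530} \approx 7225.0$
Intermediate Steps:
$n = 85$ ($n = 135 - 50 = 85$)
$K{\left(o,L \right)} = L^{2}$
$s = \frac{10873}{258345530}$ ($s = \frac{1}{4 \left(5938 + \frac{45017}{21746}\right)} = \frac{1}{4 \cdot \frac{129172765}{21746}} = \frac{1}{4} \cdot \frac{21746}{129172765} = \frac{10873}{258345530} \approx 4.2087 \cdot 10^{-5}$)
$K{\left(I,n \right)} + s = 85^{2} + \frac{10873}{258345530} = 7225 + \frac{10873}{258345530} = \frac{1866546465123}{258345530}$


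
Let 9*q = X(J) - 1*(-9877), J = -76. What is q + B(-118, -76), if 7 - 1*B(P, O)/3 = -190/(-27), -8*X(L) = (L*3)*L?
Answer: 2570/3 ≈ 856.67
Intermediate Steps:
X(L) = -3*L²/8 (X(L) = -L*3*L/8 = -3*L*L/8 = -3*L²/8)
B(P, O) = -⅑ (B(P, O) = 21 - (-570)/(-27) = 21 - (-570)*(-1)/27 = 21 - 3*190/27 = 21 - 190/9 = -⅑)
q = 7711/9 (q = (-3/8*(-76)² - 1*(-9877))/9 = (-3/8*5776 + 9877)/9 = (-2166 + 9877)/9 = (⅑)*7711 = 7711/9 ≈ 856.78)
q + B(-118, -76) = 7711/9 - ⅑ = 2570/3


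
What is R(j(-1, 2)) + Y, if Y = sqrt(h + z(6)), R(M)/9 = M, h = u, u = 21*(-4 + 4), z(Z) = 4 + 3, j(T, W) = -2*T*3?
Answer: 54 + sqrt(7) ≈ 56.646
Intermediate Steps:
j(T, W) = -6*T
z(Z) = 7
u = 0 (u = 21*0 = 0)
h = 0
R(M) = 9*M
Y = sqrt(7) (Y = sqrt(0 + 7) = sqrt(7) ≈ 2.6458)
R(j(-1, 2)) + Y = 9*(-6*(-1)) + sqrt(7) = 9*6 + sqrt(7) = 54 + sqrt(7)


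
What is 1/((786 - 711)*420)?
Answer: 1/31500 ≈ 3.1746e-5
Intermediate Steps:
1/((786 - 711)*420) = (1/420)/75 = (1/75)*(1/420) = 1/31500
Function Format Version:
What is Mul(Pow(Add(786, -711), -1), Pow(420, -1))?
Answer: Rational(1, 31500) ≈ 3.1746e-5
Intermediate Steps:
Mul(Pow(Add(786, -711), -1), Pow(420, -1)) = Mul(Pow(75, -1), Rational(1, 420)) = Mul(Rational(1, 75), Rational(1, 420)) = Rational(1, 31500)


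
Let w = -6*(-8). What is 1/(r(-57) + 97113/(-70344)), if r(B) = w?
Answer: 23448/1093133 ≈ 0.021450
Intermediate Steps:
w = 48
r(B) = 48
1/(r(-57) + 97113/(-70344)) = 1/(48 + 97113/(-70344)) = 1/(48 + 97113*(-1/70344)) = 1/(48 - 32371/23448) = 1/(1093133/23448) = 23448/1093133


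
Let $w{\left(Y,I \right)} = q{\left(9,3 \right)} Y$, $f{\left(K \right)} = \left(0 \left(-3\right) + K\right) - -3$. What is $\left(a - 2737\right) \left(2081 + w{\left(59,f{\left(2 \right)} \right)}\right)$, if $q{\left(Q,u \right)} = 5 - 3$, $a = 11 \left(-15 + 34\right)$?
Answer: $-5559072$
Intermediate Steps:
$a = 209$ ($a = 11 \cdot 19 = 209$)
$q{\left(Q,u \right)} = 2$ ($q{\left(Q,u \right)} = 5 - 3 = 2$)
$f{\left(K \right)} = 3 + K$ ($f{\left(K \right)} = \left(0 + K\right) + 3 = K + 3 = 3 + K$)
$w{\left(Y,I \right)} = 2 Y$
$\left(a - 2737\right) \left(2081 + w{\left(59,f{\left(2 \right)} \right)}\right) = \left(209 - 2737\right) \left(2081 + 2 \cdot 59\right) = - 2528 \left(2081 + 118\right) = \left(-2528\right) 2199 = -5559072$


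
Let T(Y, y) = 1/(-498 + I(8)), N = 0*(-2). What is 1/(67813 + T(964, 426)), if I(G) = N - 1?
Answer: 499/33838686 ≈ 1.4746e-5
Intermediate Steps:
N = 0
I(G) = -1 (I(G) = 0 - 1 = -1)
T(Y, y) = -1/499 (T(Y, y) = 1/(-498 - 1) = 1/(-499) = -1/499)
1/(67813 + T(964, 426)) = 1/(67813 - 1/499) = 1/(33838686/499) = 499/33838686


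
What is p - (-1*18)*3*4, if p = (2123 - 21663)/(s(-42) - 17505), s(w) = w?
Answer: 3809692/17547 ≈ 217.11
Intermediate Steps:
p = 19540/17547 (p = (2123 - 21663)/(-42 - 17505) = -19540/(-17547) = -19540*(-1/17547) = 19540/17547 ≈ 1.1136)
p - (-1*18)*3*4 = 19540/17547 - (-1*18)*3*4 = 19540/17547 - (-18)*12 = 19540/17547 - 1*(-216) = 19540/17547 + 216 = 3809692/17547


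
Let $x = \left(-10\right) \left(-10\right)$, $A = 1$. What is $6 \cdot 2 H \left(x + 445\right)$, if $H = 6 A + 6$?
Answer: $78480$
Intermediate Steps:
$H = 12$ ($H = 6 \cdot 1 + 6 = 6 + 6 = 12$)
$x = 100$
$6 \cdot 2 H \left(x + 445\right) = 6 \cdot 2 \cdot 12 \left(100 + 445\right) = 12 \cdot 12 \cdot 545 = 144 \cdot 545 = 78480$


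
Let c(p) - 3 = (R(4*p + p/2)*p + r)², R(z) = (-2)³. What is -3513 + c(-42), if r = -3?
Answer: 107379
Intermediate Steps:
R(z) = -8
c(p) = 3 + (-3 - 8*p)² (c(p) = 3 + (-8*p - 3)² = 3 + (-3 - 8*p)²)
-3513 + c(-42) = -3513 + (3 + (3 + 8*(-42))²) = -3513 + (3 + (3 - 336)²) = -3513 + (3 + (-333)²) = -3513 + (3 + 110889) = -3513 + 110892 = 107379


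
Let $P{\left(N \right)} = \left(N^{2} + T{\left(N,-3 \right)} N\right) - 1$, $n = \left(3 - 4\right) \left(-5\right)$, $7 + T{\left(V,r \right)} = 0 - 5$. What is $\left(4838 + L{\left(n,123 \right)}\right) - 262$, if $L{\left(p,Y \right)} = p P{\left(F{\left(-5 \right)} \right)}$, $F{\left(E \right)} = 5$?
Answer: $4396$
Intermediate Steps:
$T{\left(V,r \right)} = -12$ ($T{\left(V,r \right)} = -7 + \left(0 - 5\right) = -7 - 5 = -12$)
$n = 5$ ($n = \left(-1\right) \left(-5\right) = 5$)
$P{\left(N \right)} = -1 + N^{2} - 12 N$ ($P{\left(N \right)} = \left(N^{2} - 12 N\right) - 1 = -1 + N^{2} - 12 N$)
$L{\left(p,Y \right)} = - 36 p$ ($L{\left(p,Y \right)} = p \left(-1 + 5^{2} - 60\right) = p \left(-1 + 25 - 60\right) = p \left(-36\right) = - 36 p$)
$\left(4838 + L{\left(n,123 \right)}\right) - 262 = \left(4838 - 180\right) - 262 = 4658 - 262 = 4396$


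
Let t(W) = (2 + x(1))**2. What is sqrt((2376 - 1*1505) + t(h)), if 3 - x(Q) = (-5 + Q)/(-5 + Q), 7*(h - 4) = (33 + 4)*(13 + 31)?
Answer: sqrt(887) ≈ 29.783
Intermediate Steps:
h = 1656/7 (h = 4 + ((33 + 4)*(13 + 31))/7 = 4 + (37*44)/7 = 4 + (1/7)*1628 = 4 + 1628/7 = 1656/7 ≈ 236.57)
x(Q) = 2 (x(Q) = 3 - (-5 + Q)/(-5 + Q) = 3 - 1*1 = 3 - 1 = 2)
t(W) = 16 (t(W) = (2 + 2)**2 = 4**2 = 16)
sqrt((2376 - 1*1505) + t(h)) = sqrt((2376 - 1*1505) + 16) = sqrt((2376 - 1505) + 16) = sqrt(871 + 16) = sqrt(887)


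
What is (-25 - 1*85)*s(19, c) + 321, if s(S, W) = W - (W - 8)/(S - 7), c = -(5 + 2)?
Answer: 1907/2 ≈ 953.50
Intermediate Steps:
c = -7 (c = -1*7 = -7)
s(S, W) = W - (-8 + W)/(-7 + S)
(-25 - 1*85)*s(19, c) + 321 = (-25 - 1*85)*((8 - 8*(-7) + 19*(-7))/(-7 + 19)) + 321 = (-25 - 85)*((8 + 56 - 133)/12) + 321 = -55*(-69)/6 + 321 = -110*(-23/4) + 321 = 1265/2 + 321 = 1907/2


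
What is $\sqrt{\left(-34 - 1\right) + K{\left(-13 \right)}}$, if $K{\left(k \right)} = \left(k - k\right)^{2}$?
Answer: $i \sqrt{35} \approx 5.9161 i$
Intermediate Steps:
$K{\left(k \right)} = 0$ ($K{\left(k \right)} = 0^{2} = 0$)
$\sqrt{\left(-34 - 1\right) + K{\left(-13 \right)}} = \sqrt{\left(-34 - 1\right) + 0} = \sqrt{-35 + 0} = \sqrt{-35} = i \sqrt{35}$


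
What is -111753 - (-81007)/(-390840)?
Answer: -43677623527/390840 ≈ -1.1175e+5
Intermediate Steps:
-111753 - (-81007)/(-390840) = -111753 - (-81007)*(-1)/390840 = -111753 - 1*81007/390840 = -111753 - 81007/390840 = -43677623527/390840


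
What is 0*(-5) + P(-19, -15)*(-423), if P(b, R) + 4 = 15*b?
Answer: 122247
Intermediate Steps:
P(b, R) = -4 + 15*b
0*(-5) + P(-19, -15)*(-423) = 0*(-5) + (-4 + 15*(-19))*(-423) = 0 + (-4 - 285)*(-423) = 0 - 289*(-423) = 0 + 122247 = 122247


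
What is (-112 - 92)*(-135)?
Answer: 27540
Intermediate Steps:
(-112 - 92)*(-135) = -204*(-135) = 27540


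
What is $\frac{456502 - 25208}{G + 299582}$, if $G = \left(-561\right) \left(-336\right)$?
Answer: $\frac{215647}{244039} \approx 0.88366$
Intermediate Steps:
$G = 188496$
$\frac{456502 - 25208}{G + 299582} = \frac{456502 - 25208}{188496 + 299582} = \frac{431294}{488078} = 431294 \cdot \frac{1}{488078} = \frac{215647}{244039}$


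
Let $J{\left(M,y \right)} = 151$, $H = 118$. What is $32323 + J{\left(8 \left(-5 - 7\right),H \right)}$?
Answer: $32474$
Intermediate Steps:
$32323 + J{\left(8 \left(-5 - 7\right),H \right)} = 32323 + 151 = 32474$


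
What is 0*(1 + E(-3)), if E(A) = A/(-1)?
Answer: 0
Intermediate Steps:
E(A) = -A (E(A) = A*(-1) = -A)
0*(1 + E(-3)) = 0*(1 - 1*(-3)) = 0*(1 + 3) = 0*4 = 0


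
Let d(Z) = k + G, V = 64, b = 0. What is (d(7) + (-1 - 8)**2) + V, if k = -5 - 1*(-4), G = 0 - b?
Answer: 144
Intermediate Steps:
G = 0 (G = 0 - 1*0 = 0 + 0 = 0)
k = -1 (k = -5 + 4 = -1)
d(Z) = -1 (d(Z) = -1 + 0 = -1)
(d(7) + (-1 - 8)**2) + V = (-1 + (-1 - 8)**2) + 64 = (-1 + (-9)**2) + 64 = (-1 + 81) + 64 = 80 + 64 = 144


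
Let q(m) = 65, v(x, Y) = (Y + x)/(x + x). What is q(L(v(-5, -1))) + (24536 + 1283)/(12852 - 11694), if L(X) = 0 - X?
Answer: 101089/1158 ≈ 87.296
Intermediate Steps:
v(x, Y) = (Y + x)/(2*x) (v(x, Y) = (Y + x)/((2*x)) = (Y + x)*(1/(2*x)) = (Y + x)/(2*x))
L(X) = -X
q(L(v(-5, -1))) + (24536 + 1283)/(12852 - 11694) = 65 + (24536 + 1283)/(12852 - 11694) = 65 + 25819/1158 = 101089/1158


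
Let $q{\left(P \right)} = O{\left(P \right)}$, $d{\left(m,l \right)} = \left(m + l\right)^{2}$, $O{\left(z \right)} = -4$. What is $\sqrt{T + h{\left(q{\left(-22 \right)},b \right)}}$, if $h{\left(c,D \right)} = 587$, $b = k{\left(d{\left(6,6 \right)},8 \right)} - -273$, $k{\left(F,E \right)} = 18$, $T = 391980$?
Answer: $\sqrt{392567} \approx 626.55$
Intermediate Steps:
$d{\left(m,l \right)} = \left(l + m\right)^{2}$
$q{\left(P \right)} = -4$
$b = 291$ ($b = 18 - -273 = 18 + 273 = 291$)
$\sqrt{T + h{\left(q{\left(-22 \right)},b \right)}} = \sqrt{391980 + 587} = \sqrt{392567}$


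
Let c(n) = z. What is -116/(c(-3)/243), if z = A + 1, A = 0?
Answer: -28188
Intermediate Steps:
z = 1 (z = 0 + 1 = 1)
c(n) = 1
-116/(c(-3)/243) = -116/(1/243) = 243*(-116) = -28188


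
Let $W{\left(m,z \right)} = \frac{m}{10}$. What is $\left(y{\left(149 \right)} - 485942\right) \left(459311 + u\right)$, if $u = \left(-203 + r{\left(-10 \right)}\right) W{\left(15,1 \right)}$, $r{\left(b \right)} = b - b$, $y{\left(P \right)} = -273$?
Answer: $- \frac{446351690795}{2} \approx -2.2318 \cdot 10^{11}$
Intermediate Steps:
$W{\left(m,z \right)} = \frac{m}{10}$ ($W{\left(m,z \right)} = m \frac{1}{10} = \frac{m}{10}$)
$r{\left(b \right)} = 0$
$u = - \frac{609}{2}$ ($u = \left(-203 + 0\right) \frac{1}{10} \cdot 15 = \left(-203\right) \frac{3}{2} = - \frac{609}{2} \approx -304.5$)
$\left(y{\left(149 \right)} - 485942\right) \left(459311 + u\right) = \left(-273 - 485942\right) \left(459311 - \frac{609}{2}\right) = \left(-486215\right) \frac{918013}{2} = - \frac{446351690795}{2}$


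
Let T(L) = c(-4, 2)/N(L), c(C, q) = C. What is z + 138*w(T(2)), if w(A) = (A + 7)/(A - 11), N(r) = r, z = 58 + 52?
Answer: 740/13 ≈ 56.923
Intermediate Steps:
z = 110
T(L) = -4/L
w(A) = (7 + A)/(-11 + A)
z + 138*w(T(2)) = 110 + 138*((7 - 4/2)/(-11 - 4/2)) = 110 + 138*((7 - 4*1/2)/(-11 - 4*1/2)) = 110 + 138*((7 - 2)/(-11 - 2)) = 110 + 138*(5/(-13)) = 110 + 138*(-1/13*5) = 110 + 138*(-5/13) = 110 - 690/13 = 740/13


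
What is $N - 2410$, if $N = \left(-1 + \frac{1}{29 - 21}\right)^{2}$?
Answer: $- \frac{154191}{64} \approx -2409.2$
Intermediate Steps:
$N = \frac{49}{64}$ ($N = \left(-1 + \frac{1}{29 - 21}\right)^{2} = \left(-1 + \frac{1}{8}\right)^{2} = \left(- \frac{7}{8}\right)^{2} = \frac{49}{64} \approx 0.76563$)
$N - 2410 = \frac{49}{64} - 2410 = - \frac{154191}{64}$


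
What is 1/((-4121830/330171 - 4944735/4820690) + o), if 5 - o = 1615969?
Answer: -318330407598/514414779318246949 ≈ -6.1882e-7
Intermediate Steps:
o = -1615964 (o = 5 - 1*1615969 = 5 - 1615969 = -1615964)
1/((-4121830/330171 - 4944735/4820690) + o) = 1/((-4121830/330171 - 4944735/4820690) - 1615964) = 1/((-4121830*1/330171 - 4944735*1/4820690) - 1615964) = 1/((-4121830/330171 - 988947/964138) - 1615964) = 1/(-4300534552477/318330407598 - 1615964) = 1/(-514414779318246949/318330407598) = -318330407598/514414779318246949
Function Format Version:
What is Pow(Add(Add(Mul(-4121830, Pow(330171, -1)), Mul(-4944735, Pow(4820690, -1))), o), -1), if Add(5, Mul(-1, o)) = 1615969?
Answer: Rational(-318330407598, 514414779318246949) ≈ -6.1882e-7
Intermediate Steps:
o = -1615964 (o = Add(5, Mul(-1, 1615969)) = Add(5, -1615969) = -1615964)
Pow(Add(Add(Mul(-4121830, Pow(330171, -1)), Mul(-4944735, Pow(4820690, -1))), o), -1) = Pow(Add(Add(Mul(-4121830, Pow(330171, -1)), Mul(-4944735, Pow(4820690, -1))), -1615964), -1) = Pow(Add(Add(Mul(-4121830, Rational(1, 330171)), Mul(-4944735, Rational(1, 4820690))), -1615964), -1) = Pow(Add(Add(Rational(-4121830, 330171), Rational(-988947, 964138)), -1615964), -1) = Pow(Add(Rational(-4300534552477, 318330407598), -1615964), -1) = Pow(Rational(-514414779318246949, 318330407598), -1) = Rational(-318330407598, 514414779318246949)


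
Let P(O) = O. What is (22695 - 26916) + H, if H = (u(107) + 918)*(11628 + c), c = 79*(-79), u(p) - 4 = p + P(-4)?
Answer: 5517454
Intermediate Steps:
u(p) = p (u(p) = 4 + (p - 4) = 4 + (-4 + p) = p)
c = -6241
H = 5521675 (H = (107 + 918)*(11628 - 6241) = 1025*5387 = 5521675)
(22695 - 26916) + H = (22695 - 26916) + 5521675 = -4221 + 5521675 = 5517454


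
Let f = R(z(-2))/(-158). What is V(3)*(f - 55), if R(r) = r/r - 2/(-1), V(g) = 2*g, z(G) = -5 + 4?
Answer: -26079/79 ≈ -330.11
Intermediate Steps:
z(G) = -1
R(r) = 3 (R(r) = 1 - 2*(-1) = 1 + 2 = 3)
f = -3/158 (f = 3/(-158) = 3*(-1/158) = -3/158 ≈ -0.018987)
V(3)*(f - 55) = (2*3)*(-3/158 - 55) = 6*(-8693/158) = -26079/79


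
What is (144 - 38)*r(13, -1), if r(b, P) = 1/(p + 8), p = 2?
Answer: 53/5 ≈ 10.600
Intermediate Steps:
r(b, P) = 1/10 (r(b, P) = 1/(2 + 8) = 1/10)
(144 - 38)*r(13, -1) = (144 - 38)*(1/10) = 106*(1/10) = 53/5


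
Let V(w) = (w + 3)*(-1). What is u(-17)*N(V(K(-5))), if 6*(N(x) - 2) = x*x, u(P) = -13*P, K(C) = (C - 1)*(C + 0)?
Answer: 81107/2 ≈ 40554.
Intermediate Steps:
K(C) = C*(-1 + C) (K(C) = (-1 + C)*C = C*(-1 + C))
V(w) = -3 - w (V(w) = (3 + w)*(-1) = -3 - w)
N(x) = 2 + x²/6 (N(x) = 2 + (x*x)/6 = 2 + x²/6)
u(-17)*N(V(K(-5))) = (-13*(-17))*(2 + (-3 - (-5)*(-1 - 5))²/6) = 221*(2 + (-3 - (-5)*(-6))²/6) = 221*(2 + (-3 - 1*30)²/6) = 221*(2 + (-3 - 30)²/6) = 221*(2 + (⅙)*(-33)²) = 221*(2 + (⅙)*1089) = 221*(2 + 363/2) = 221*(367/2) = 81107/2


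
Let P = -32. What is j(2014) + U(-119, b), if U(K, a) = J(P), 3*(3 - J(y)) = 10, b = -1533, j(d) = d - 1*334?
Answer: 5039/3 ≈ 1679.7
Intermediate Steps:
j(d) = -334 + d (j(d) = d - 334 = -334 + d)
J(y) = -⅓ (J(y) = 3 - ⅓*10 = 3 - 10/3 = -⅓)
U(K, a) = -⅓
j(2014) + U(-119, b) = (-334 + 2014) - ⅓ = 1680 - ⅓ = 5039/3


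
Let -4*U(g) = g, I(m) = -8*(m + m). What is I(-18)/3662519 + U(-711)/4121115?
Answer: 2450525163/20124882651580 ≈ 0.00012177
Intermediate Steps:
I(m) = -16*m
U(g) = -g/4
I(-18)/3662519 + U(-711)/4121115 = -16*(-18)/3662519 - ¼*(-711)/4121115 = 288*(1/3662519) + (711/4)*(1/4121115) = 288/3662519 + 237/5494820 = 2450525163/20124882651580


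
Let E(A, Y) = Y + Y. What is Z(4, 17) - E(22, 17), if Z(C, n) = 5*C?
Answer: -14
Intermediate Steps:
E(A, Y) = 2*Y
Z(4, 17) - E(22, 17) = 5*4 - 2*17 = 20 - 1*34 = 20 - 34 = -14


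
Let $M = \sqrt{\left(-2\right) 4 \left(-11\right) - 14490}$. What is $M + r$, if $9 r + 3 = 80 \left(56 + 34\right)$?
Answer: $\frac{2399}{3} + i \sqrt{14402} \approx 799.67 + 120.01 i$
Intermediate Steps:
$r = \frac{2399}{3}$ ($r = - \frac{1}{3} + \frac{80 \left(56 + 34\right)}{9} = - \frac{1}{3} + \frac{80 \cdot 90}{9} = - \frac{1}{3} + \frac{1}{9} \cdot 7200 = - \frac{1}{3} + 800 = \frac{2399}{3} \approx 799.67$)
$M = i \sqrt{14402}$ ($M = \sqrt{\left(-8\right) \left(-11\right) - 14490} = \sqrt{88 - 14490} = \sqrt{-14402} = i \sqrt{14402} \approx 120.01 i$)
$M + r = i \sqrt{14402} + \frac{2399}{3} = \frac{2399}{3} + i \sqrt{14402}$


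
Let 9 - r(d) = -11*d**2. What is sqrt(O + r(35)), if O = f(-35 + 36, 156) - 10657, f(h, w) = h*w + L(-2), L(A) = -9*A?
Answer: sqrt(3001) ≈ 54.781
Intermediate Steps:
r(d) = 9 + 11*d**2 (r(d) = 9 - (-11)*d**2 = 9 + 11*d**2)
f(h, w) = 18 + h*w (f(h, w) = h*w - 9*(-2) = h*w + 18 = 18 + h*w)
O = -10483 (O = (18 + (-35 + 36)*156) - 10657 = (18 + 1*156) - 10657 = (18 + 156) - 10657 = 174 - 10657 = -10483)
sqrt(O + r(35)) = sqrt(-10483 + (9 + 11*35**2)) = sqrt(-10483 + (9 + 11*1225)) = sqrt(-10483 + (9 + 13475)) = sqrt(-10483 + 13484) = sqrt(3001)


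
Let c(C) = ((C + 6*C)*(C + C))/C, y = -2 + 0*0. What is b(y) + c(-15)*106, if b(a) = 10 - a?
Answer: -22248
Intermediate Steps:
y = -2 (y = -2 + 0 = -2)
c(C) = 14*C (c(C) = ((7*C)*(2*C))/C = (14*C²)/C = 14*C)
b(y) + c(-15)*106 = (10 - 1*(-2)) + (14*(-15))*106 = (10 + 2) - 210*106 = 12 - 22260 = -22248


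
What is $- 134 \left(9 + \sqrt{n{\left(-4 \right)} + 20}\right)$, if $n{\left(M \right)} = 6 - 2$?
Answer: $-1206 - 268 \sqrt{6} \approx -1862.5$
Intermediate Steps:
$n{\left(M \right)} = 4$ ($n{\left(M \right)} = 6 - 2 = 4$)
$- 134 \left(9 + \sqrt{n{\left(-4 \right)} + 20}\right) = - 134 \left(9 + \sqrt{4 + 20}\right) = - 134 \left(9 + \sqrt{24}\right) = - 134 \left(9 + 2 \sqrt{6}\right) = -1206 - 268 \sqrt{6}$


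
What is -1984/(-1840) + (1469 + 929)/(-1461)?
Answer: -94606/168015 ≈ -0.56308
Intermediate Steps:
-1984/(-1840) + (1469 + 929)/(-1461) = -1984*(-1/1840) + 2398*(-1/1461) = 124/115 - 2398/1461 = -94606/168015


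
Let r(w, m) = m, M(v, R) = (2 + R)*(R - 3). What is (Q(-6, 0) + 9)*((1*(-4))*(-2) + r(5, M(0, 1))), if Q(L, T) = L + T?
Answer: 6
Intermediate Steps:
M(v, R) = (-3 + R)*(2 + R) (M(v, R) = (2 + R)*(-3 + R) = (-3 + R)*(2 + R))
(Q(-6, 0) + 9)*((1*(-4))*(-2) + r(5, M(0, 1))) = ((-6 + 0) + 9)*((1*(-4))*(-2) + (-6 + 1**2 - 1*1)) = (-6 + 9)*(-4*(-2) + (-6 + 1 - 1)) = 3*(8 - 6) = 3*2 = 6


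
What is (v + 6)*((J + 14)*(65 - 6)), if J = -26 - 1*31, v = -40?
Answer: 86258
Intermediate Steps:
J = -57 (J = -26 - 31 = -57)
(v + 6)*((J + 14)*(65 - 6)) = (-40 + 6)*((-57 + 14)*(65 - 6)) = -(-1462)*59 = -34*(-2537) = 86258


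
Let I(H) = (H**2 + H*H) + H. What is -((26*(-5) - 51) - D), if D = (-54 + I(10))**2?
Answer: 24517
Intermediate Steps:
I(H) = H + 2*H**2 (I(H) = (H**2 + H**2) + H = 2*H**2 + H = H + 2*H**2)
D = 24336 (D = (-54 + 10*(1 + 2*10))**2 = (-54 + 10*(1 + 20))**2 = (-54 + 10*21)**2 = (-54 + 210)**2 = 156**2 = 24336)
-((26*(-5) - 51) - D) = -((26*(-5) - 51) - 1*24336) = -((-130 - 51) - 24336) = -(-181 - 24336) = -1*(-24517) = 24517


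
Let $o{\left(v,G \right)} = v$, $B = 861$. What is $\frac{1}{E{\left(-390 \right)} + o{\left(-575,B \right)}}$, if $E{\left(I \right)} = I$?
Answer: $- \frac{1}{965} \approx -0.0010363$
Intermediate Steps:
$\frac{1}{E{\left(-390 \right)} + o{\left(-575,B \right)}} = \frac{1}{-390 - 575} = \frac{1}{-965} = - \frac{1}{965}$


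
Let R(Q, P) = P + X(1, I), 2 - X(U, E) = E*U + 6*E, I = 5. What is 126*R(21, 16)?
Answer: -2142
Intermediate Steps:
X(U, E) = 2 - 6*E - E*U (X(U, E) = 2 - (E*U + 6*E) = 2 - (6*E + E*U) = 2 + (-6*E - E*U) = 2 - 6*E - E*U)
R(Q, P) = -33 + P (R(Q, P) = P + (2 - 6*5 - 1*5*1) = P + (2 - 30 - 5) = P - 33 = -33 + P)
126*R(21, 16) = 126*(-33 + 16) = 126*(-17) = -2142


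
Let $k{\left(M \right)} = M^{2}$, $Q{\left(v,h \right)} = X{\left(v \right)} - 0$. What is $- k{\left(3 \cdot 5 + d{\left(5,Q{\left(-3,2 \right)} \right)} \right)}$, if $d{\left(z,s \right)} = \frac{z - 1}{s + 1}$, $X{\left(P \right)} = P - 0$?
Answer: $-169$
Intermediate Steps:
$X{\left(P \right)} = P$ ($X{\left(P \right)} = P + 0 = P$)
$Q{\left(v,h \right)} = v$ ($Q{\left(v,h \right)} = v - 0 = v + 0 = v$)
$d{\left(z,s \right)} = \frac{-1 + z}{1 + s}$
$- k{\left(3 \cdot 5 + d{\left(5,Q{\left(-3,2 \right)} \right)} \right)} = - \left(3 \cdot 5 + \frac{-1 + 5}{1 - 3}\right)^{2} = - \left(15 + \frac{1}{-2} \cdot 4\right)^{2} = - \left(15 - 2\right)^{2} = - 13^{2} = \left(-1\right) 169 = -169$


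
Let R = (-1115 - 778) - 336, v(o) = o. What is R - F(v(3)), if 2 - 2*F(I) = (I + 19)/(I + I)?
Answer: -13369/6 ≈ -2228.2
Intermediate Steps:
F(I) = 1 - (19 + I)/(4*I) (F(I) = 1 - (I + 19)/(2*(I + I)) = 1 - (19 + I)/(2*(2*I)) = 1 - (19 + I)*1/(2*I)/2 = 1 - (19 + I)/(4*I))
R = -2229 (R = -1893 - 336 = -2229)
R - F(v(3)) = -2229 - (-19 + 3*3)/(4*3) = -2229 - (-19 + 9)/(4*3) = -2229 - (-10)/(4*3) = -2229 - 1*(-⅚) = -2229 + ⅚ = -13369/6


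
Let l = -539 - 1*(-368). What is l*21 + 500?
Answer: -3091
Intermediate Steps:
l = -171 (l = -539 + 368 = -171)
l*21 + 500 = -171*21 + 500 = -3591 + 500 = -3091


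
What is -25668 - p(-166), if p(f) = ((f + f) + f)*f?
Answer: -108336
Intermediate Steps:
p(f) = 3*f² (p(f) = (2*f + f)*f = (3*f)*f = 3*f²)
-25668 - p(-166) = -25668 - 3*(-166)² = -25668 - 3*27556 = -25668 - 1*82668 = -25668 - 82668 = -108336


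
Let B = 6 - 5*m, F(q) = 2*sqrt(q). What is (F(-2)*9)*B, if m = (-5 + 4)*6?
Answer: 648*I*sqrt(2) ≈ 916.41*I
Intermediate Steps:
m = -6 (m = -1*6 = -6)
B = 36 (B = 6 - 5*(-6) = 6 + 30 = 36)
(F(-2)*9)*B = ((2*sqrt(-2))*9)*36 = ((2*(I*sqrt(2)))*9)*36 = ((2*I*sqrt(2))*9)*36 = (18*I*sqrt(2))*36 = 648*I*sqrt(2)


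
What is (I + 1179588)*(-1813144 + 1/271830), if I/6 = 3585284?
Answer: -143381891097746366/3485 ≈ -4.1143e+13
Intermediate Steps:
I = 21511704 (I = 6*3585284 = 21511704)
(I + 1179588)*(-1813144 + 1/271830) = (21511704 + 1179588)*(-1813144 + 1/271830) = 22691292*(-1813144 + 1/271830) = 22691292*(-492866933519/271830) = -143381891097746366/3485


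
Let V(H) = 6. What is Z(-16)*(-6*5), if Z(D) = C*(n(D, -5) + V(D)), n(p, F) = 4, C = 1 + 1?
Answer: -600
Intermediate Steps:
C = 2
Z(D) = 20 (Z(D) = 2*(4 + 6) = 2*10 = 20)
Z(-16)*(-6*5) = 20*(-6*5) = 20*(-30) = -600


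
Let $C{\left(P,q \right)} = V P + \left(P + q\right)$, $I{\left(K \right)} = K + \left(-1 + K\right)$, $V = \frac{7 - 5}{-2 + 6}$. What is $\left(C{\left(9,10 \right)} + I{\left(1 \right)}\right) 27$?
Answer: $\frac{1323}{2} \approx 661.5$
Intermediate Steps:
$V = \frac{1}{2}$ ($V = \frac{2}{4} = 2 \cdot \frac{1}{4} = \frac{1}{2} \approx 0.5$)
$I{\left(K \right)} = -1 + 2 K$
$C{\left(P,q \right)} = q + \frac{3 P}{2}$ ($C{\left(P,q \right)} = \frac{P}{2} + \left(P + q\right) = q + \frac{3 P}{2}$)
$\left(C{\left(9,10 \right)} + I{\left(1 \right)}\right) 27 = \left(\left(10 + \frac{3}{2} \cdot 9\right) + \left(-1 + 2 \cdot 1\right)\right) 27 = \left(\left(10 + \frac{27}{2}\right) + \left(-1 + 2\right)\right) 27 = \left(\frac{47}{2} + 1\right) 27 = \frac{49}{2} \cdot 27 = \frac{1323}{2}$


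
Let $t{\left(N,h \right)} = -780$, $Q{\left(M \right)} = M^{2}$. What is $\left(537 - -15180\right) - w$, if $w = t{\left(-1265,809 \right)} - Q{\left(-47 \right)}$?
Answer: $18706$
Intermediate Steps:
$w = -2989$ ($w = -780 - \left(-47\right)^{2} = -780 - 2209 = -2989$)
$\left(537 - -15180\right) - w = \left(537 - -15180\right) - -2989 = \left(537 + 15180\right) + 2989 = 15717 + 2989 = 18706$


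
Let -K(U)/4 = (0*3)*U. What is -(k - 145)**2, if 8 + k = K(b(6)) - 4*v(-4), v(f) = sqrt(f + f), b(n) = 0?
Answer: -23281 - 2448*I*sqrt(2) ≈ -23281.0 - 3462.0*I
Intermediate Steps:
K(U) = 0 (K(U) = -4*0*3*U = -0*U = -4*0 = 0)
v(f) = sqrt(2)*sqrt(f) (v(f) = sqrt(2*f) = sqrt(2)*sqrt(f))
k = -8 - 8*I*sqrt(2) (k = -8 + (0 - 4*sqrt(2)*sqrt(-4)) = -8 + (0 - 4*sqrt(2)*2*I) = -8 + (0 - 8*I*sqrt(2)) = -8 - 8*I*sqrt(2) ≈ -8.0 - 11.314*I)
-(k - 145)**2 = -((-8 - 8*I*sqrt(2)) - 145)**2 = -(-153 - 8*I*sqrt(2))**2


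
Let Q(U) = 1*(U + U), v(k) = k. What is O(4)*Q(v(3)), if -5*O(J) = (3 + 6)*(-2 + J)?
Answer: -108/5 ≈ -21.600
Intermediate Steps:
O(J) = 18/5 - 9*J/5 (O(J) = -(3 + 6)*(-2 + J)/5 = -9*(-2 + J)/5 = -(-18 + 9*J)/5 = 18/5 - 9*J/5)
Q(U) = 2*U (Q(U) = 1*(2*U) = 2*U)
O(4)*Q(v(3)) = (18/5 - 9/5*4)*(2*3) = (18/5 - 36/5)*6 = -18/5*6 = -108/5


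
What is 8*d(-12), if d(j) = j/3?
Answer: -32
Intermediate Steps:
d(j) = j/3 (d(j) = j*(1/3) = j/3)
8*d(-12) = 8*((1/3)*(-12)) = 8*(-4) = -32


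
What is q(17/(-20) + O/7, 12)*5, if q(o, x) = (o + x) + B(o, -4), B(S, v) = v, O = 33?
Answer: 1661/28 ≈ 59.321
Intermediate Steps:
q(o, x) = -4 + o + x (q(o, x) = (o + x) - 4 = -4 + o + x)
q(17/(-20) + O/7, 12)*5 = (-4 + (17/(-20) + 33/7) + 12)*5 = (-4 + (17*(-1/20) + 33*(⅐)) + 12)*5 = (-4 + (-17/20 + 33/7) + 12)*5 = (-4 + 541/140 + 12)*5 = (1661/140)*5 = 1661/28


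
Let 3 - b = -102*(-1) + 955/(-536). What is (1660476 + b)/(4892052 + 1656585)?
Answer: 889963027/3510069432 ≈ 0.25355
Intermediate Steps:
b = -52109/536 (b = 3 - (-102*(-1) + 955/(-536)) = 3 - (102 + 955*(-1/536)) = 3 - (102 - 955/536) = 3 - 1*53717/536 = 3 - 53717/536 = -52109/536 ≈ -97.218)
(1660476 + b)/(4892052 + 1656585) = (1660476 - 52109/536)/(4892052 + 1656585) = (889963027/536)/6548637 = (889963027/536)*(1/6548637) = 889963027/3510069432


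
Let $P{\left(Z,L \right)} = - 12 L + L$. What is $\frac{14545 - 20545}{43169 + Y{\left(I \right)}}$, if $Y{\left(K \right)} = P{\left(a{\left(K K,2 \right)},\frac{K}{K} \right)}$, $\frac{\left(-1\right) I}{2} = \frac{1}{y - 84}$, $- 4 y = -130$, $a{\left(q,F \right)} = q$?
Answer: $- \frac{1000}{7193} \approx -0.13902$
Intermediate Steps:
$y = \frac{65}{2}$ ($y = \left(- \frac{1}{4}\right) \left(-130\right) = \frac{65}{2} \approx 32.5$)
$P{\left(Z,L \right)} = - 11 L$
$I = \frac{4}{103}$ ($I = - \frac{2}{\frac{65}{2} - 84} = - \frac{2}{- \frac{103}{2}} = \left(-2\right) \left(- \frac{2}{103}\right) = \frac{4}{103} \approx 0.038835$)
$Y{\left(K \right)} = -11$ ($Y{\left(K \right)} = - 11 \frac{K}{K} = \left(-11\right) 1 = -11$)
$\frac{14545 - 20545}{43169 + Y{\left(I \right)}} = \frac{14545 - 20545}{43169 - 11} = - \frac{6000}{43158} = \left(-6000\right) \frac{1}{43158} = - \frac{1000}{7193}$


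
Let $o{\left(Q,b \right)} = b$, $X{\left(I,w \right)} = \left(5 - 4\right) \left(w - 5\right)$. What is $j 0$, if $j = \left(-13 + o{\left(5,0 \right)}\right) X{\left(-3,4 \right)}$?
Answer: $0$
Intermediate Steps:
$X{\left(I,w \right)} = -5 + w$ ($X{\left(I,w \right)} = 1 \left(-5 + w\right) = -5 + w$)
$j = 13$ ($j = \left(-13 + 0\right) \left(-5 + 4\right) = \left(-13\right) \left(-1\right) = 13$)
$j 0 = 13 \cdot 0 = 0$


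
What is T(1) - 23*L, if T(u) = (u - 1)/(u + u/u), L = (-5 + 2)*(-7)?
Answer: -483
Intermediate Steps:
L = 21 (L = -3*(-7) = 21)
T(u) = (-1 + u)/(1 + u) (T(u) = (-1 + u)/(u + 1) = (-1 + u)/(1 + u))
T(1) - 23*L = (-1 + 1)/(1 + 1) - 23*21 = 0/2 - 483 = (1/2)*0 - 483 = 0 - 483 = -483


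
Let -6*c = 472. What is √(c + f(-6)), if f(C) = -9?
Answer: I*√789/3 ≈ 9.3631*I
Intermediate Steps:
c = -236/3 (c = -⅙*472 = -236/3 ≈ -78.667)
√(c + f(-6)) = √(-236/3 - 9) = √(-263/3) = I*√789/3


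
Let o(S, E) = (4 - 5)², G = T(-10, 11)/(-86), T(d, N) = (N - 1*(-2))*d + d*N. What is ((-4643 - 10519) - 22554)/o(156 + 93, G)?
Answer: -37716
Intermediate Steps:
T(d, N) = N*d + d*(2 + N) (T(d, N) = (N + 2)*d + N*d = (2 + N)*d + N*d = d*(2 + N) + N*d = N*d + d*(2 + N))
G = 120/43 (G = (2*(-10)*(1 + 11))/(-86) = (2*(-10)*12)*(-1/86) = -240*(-1/86) = 120/43 ≈ 2.7907)
o(S, E) = 1 (o(S, E) = (-1)² = 1)
((-4643 - 10519) - 22554)/o(156 + 93, G) = ((-4643 - 10519) - 22554)/1 = (-15162 - 22554)*1 = -37716*1 = -37716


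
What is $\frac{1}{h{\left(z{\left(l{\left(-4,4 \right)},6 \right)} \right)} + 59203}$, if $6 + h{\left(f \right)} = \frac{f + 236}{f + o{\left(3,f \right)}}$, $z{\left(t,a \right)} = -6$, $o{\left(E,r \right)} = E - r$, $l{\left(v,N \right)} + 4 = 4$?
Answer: $\frac{3}{177821} \approx 1.6871 \cdot 10^{-5}$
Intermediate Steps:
$l{\left(v,N \right)} = 0$ ($l{\left(v,N \right)} = -4 + 4 = 0$)
$h{\left(f \right)} = \frac{218}{3} + \frac{f}{3}$ ($h{\left(f \right)} = -6 + \frac{f + 236}{f - \left(-3 + f\right)} = -6 + \frac{236 + f}{3} = -6 + \left(236 + f\right) \frac{1}{3} = -6 + \left(\frac{236}{3} + \frac{f}{3}\right) = \frac{218}{3} + \frac{f}{3}$)
$\frac{1}{h{\left(z{\left(l{\left(-4,4 \right)},6 \right)} \right)} + 59203} = \frac{1}{\left(\frac{218}{3} + \frac{1}{3} \left(-6\right)\right) + 59203} = \frac{1}{\left(\frac{218}{3} - 2\right) + 59203} = \frac{1}{\frac{212}{3} + 59203} = \frac{1}{\frac{177821}{3}} = \frac{3}{177821}$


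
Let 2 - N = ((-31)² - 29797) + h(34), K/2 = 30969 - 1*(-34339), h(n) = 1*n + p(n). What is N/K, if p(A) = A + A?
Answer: 3592/16327 ≈ 0.22000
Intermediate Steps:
p(A) = 2*A
h(n) = 3*n (h(n) = 1*n + 2*n = n + 2*n = 3*n)
K = 130616 (K = 2*(30969 - 1*(-34339)) = 2*(30969 + 34339) = 2*65308 = 130616)
N = 28736 (N = 2 - (((-31)² - 29797) + 3*34) = 2 - ((961 - 29797) + 102) = 2 - (-28836 + 102) = 2 - 1*(-28734) = 2 + 28734 = 28736)
N/K = 28736/130616 = 28736*(1/130616) = 3592/16327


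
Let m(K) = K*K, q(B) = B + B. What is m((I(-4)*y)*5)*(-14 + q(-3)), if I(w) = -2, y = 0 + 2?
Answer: -8000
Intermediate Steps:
q(B) = 2*B
y = 2
m(K) = K²
m((I(-4)*y)*5)*(-14 + q(-3)) = (-2*2*5)²*(-14 + 2*(-3)) = (-4*5)²*(-14 - 6) = (-20)²*(-20) = 400*(-20) = -8000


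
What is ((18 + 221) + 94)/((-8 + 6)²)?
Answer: 333/4 ≈ 83.250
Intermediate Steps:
((18 + 221) + 94)/((-8 + 6)²) = (239 + 94)/((-2)²) = 333/4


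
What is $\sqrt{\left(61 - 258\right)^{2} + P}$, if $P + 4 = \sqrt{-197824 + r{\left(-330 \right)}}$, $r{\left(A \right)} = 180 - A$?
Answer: $\sqrt{38805 + i \sqrt{197314}} \approx 196.99 + 1.127 i$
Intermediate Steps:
$P = -4 + i \sqrt{197314}$ ($P = -4 + \sqrt{-197824 + \left(180 - -330\right)} = -4 + \sqrt{-197824 + \left(180 + 330\right)} = -4 + \sqrt{-197824 + 510} = -4 + \sqrt{-197314} = -4 + i \sqrt{197314} \approx -4.0 + 444.2 i$)
$\sqrt{\left(61 - 258\right)^{2} + P} = \sqrt{\left(61 - 258\right)^{2} - \left(4 - i \sqrt{197314}\right)} = \sqrt{\left(-197\right)^{2} - \left(4 - i \sqrt{197314}\right)} = \sqrt{38809 - \left(4 - i \sqrt{197314}\right)} = \sqrt{38805 + i \sqrt{197314}}$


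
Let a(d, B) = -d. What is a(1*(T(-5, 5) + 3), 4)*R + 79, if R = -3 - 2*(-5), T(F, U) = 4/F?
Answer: 318/5 ≈ 63.600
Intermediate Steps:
R = 7 (R = -3 + 10 = 7)
a(1*(T(-5, 5) + 3), 4)*R + 79 = -(4/(-5) + 3)*7 + 79 = -(4*(-⅕) + 3)*7 + 79 = -(-⅘ + 3)*7 + 79 = -11/5*7 + 79 = -77/5 + 79 = 318/5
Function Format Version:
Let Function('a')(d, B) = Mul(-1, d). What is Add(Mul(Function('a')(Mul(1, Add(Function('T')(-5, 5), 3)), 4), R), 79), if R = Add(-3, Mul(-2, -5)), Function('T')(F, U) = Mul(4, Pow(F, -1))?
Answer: Rational(318, 5) ≈ 63.600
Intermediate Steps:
R = 7 (R = Add(-3, 10) = 7)
Add(Mul(Function('a')(Mul(1, Add(Function('T')(-5, 5), 3)), 4), R), 79) = Add(Mul(Mul(-1, Mul(1, Add(Mul(4, Pow(-5, -1)), 3))), 7), 79) = Add(Mul(Mul(-1, Mul(1, Add(Mul(4, Rational(-1, 5)), 3))), 7), 79) = Add(Mul(Mul(-1, Mul(1, Add(Rational(-4, 5), 3))), 7), 79) = Add(Mul(Mul(-1, Mul(1, Rational(11, 5))), 7), 79) = Add(Mul(Mul(-1, Rational(11, 5)), 7), 79) = Add(Mul(Rational(-11, 5), 7), 79) = Add(Rational(-77, 5), 79) = Rational(318, 5)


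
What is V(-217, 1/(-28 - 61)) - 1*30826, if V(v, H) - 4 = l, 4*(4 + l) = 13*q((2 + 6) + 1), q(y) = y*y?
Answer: -122251/4 ≈ -30563.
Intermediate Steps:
q(y) = y**2
l = 1037/4 (l = -4 + (13*((2 + 6) + 1)**2)/4 = -4 + (13*(8 + 1)**2)/4 = -4 + (13*9**2)/4 = -4 + (13*81)/4 = -4 + (1/4)*1053 = -4 + 1053/4 = 1037/4 ≈ 259.25)
V(v, H) = 1053/4 (V(v, H) = 4 + 1037/4 = 1053/4)
V(-217, 1/(-28 - 61)) - 1*30826 = 1053/4 - 1*30826 = 1053/4 - 30826 = -122251/4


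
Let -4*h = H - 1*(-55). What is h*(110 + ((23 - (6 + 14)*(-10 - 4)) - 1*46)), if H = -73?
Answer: 3303/2 ≈ 1651.5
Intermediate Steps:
h = 9/2 (h = -(-73 - 1*(-55))/4 = -(-73 + 55)/4 = -1/4*(-18) = 9/2 ≈ 4.5000)
h*(110 + ((23 - (6 + 14)*(-10 - 4)) - 1*46)) = 9*(110 + ((23 - (6 + 14)*(-10 - 4)) - 1*46))/2 = 9*(110 + ((23 - 20*(-14)) - 46))/2 = 9*(110 + ((23 - 1*(-280)) - 46))/2 = 9*(110 + ((23 + 280) - 46))/2 = 9*(110 + (303 - 46))/2 = 9*(110 + 257)/2 = (9/2)*367 = 3303/2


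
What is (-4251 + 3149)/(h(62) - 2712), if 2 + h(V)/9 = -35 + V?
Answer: 1102/2487 ≈ 0.44310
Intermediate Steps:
h(V) = -333 + 9*V (h(V) = -18 + 9*(-35 + V) = -18 + (-315 + 9*V) = -333 + 9*V)
(-4251 + 3149)/(h(62) - 2712) = (-4251 + 3149)/((-333 + 9*62) - 2712) = -1102/((-333 + 558) - 2712) = -1102/(225 - 2712) = -1102/(-2487) = -1102*(-1/2487) = 1102/2487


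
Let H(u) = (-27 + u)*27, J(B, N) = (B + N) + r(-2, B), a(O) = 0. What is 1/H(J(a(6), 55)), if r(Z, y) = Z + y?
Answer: 1/702 ≈ 0.0014245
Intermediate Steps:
J(B, N) = -2 + N + 2*B (J(B, N) = (B + N) + (-2 + B) = -2 + N + 2*B)
H(u) = -729 + 27*u
1/H(J(a(6), 55)) = 1/(-729 + 27*(-2 + 55 + 2*0)) = 1/(-729 + 27*(-2 + 55 + 0)) = 1/(-729 + 27*53) = 1/(-729 + 1431) = 1/702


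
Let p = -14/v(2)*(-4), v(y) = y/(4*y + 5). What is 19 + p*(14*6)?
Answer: 30595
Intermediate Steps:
v(y) = y/(5 + 4*y)
p = 364 (p = -14/(2/(5 + 4*2))*(-4) = -14/(2/(5 + 8))*(-4) = -14/(2/13)*(-4) = -14/(2*(1/13))*(-4) = -14/2/13*(-4) = -14*13/2*(-4) = -91*(-4) = 364)
19 + p*(14*6) = 19 + 364*(14*6) = 19 + 364*84 = 19 + 30576 = 30595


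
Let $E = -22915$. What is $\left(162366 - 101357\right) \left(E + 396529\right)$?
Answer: $22793816526$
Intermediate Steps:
$\left(162366 - 101357\right) \left(E + 396529\right) = \left(162366 - 101357\right) \left(-22915 + 396529\right) = 61009 \cdot 373614 = 22793816526$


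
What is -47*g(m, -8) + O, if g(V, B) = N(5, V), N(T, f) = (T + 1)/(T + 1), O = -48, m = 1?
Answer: -95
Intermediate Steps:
N(T, f) = 1 (N(T, f) = (1 + T)/(1 + T) = 1)
g(V, B) = 1
-47*g(m, -8) + O = -47*1 - 48 = -47 - 48 = -95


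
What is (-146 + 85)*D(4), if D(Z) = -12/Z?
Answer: 183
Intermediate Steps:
(-146 + 85)*D(4) = (-146 + 85)*(-12/4) = -(-732)/4 = -61*(-3) = 183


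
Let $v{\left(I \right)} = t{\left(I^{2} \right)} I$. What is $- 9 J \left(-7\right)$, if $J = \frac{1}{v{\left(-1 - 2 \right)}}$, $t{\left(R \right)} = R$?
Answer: $- \frac{7}{3} \approx -2.3333$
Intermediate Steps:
$v{\left(I \right)} = I^{3}$ ($v{\left(I \right)} = I^{2} I = I^{3}$)
$J = - \frac{1}{27}$ ($J = \frac{1}{\left(-1 - 2\right)^{3}} = \frac{1}{\left(-3\right)^{3}} = \frac{1}{-27} = - \frac{1}{27} \approx -0.037037$)
$- 9 J \left(-7\right) = - 9 \left(- \frac{1}{27}\right) \left(-7\right) = - \frac{\left(-1\right) \left(-7\right)}{3} = \left(-1\right) \frac{7}{3} = - \frac{7}{3}$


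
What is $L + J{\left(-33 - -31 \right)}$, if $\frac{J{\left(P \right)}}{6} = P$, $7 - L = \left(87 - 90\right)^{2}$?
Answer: $-14$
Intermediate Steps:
$L = -2$ ($L = 7 - \left(87 - 90\right)^{2} = 7 - \left(-3\right)^{2} = 7 - 9 = -2$)
$J{\left(P \right)} = 6 P$
$L + J{\left(-33 - -31 \right)} = -2 + 6 \left(-33 - -31\right) = -2 + 6 \left(-33 + 31\right) = -2 + 6 \left(-2\right) = -2 - 12 = -14$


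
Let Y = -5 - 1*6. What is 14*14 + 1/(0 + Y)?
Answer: 2155/11 ≈ 195.91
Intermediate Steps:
Y = -11 (Y = -5 - 6 = -11)
14*14 + 1/(0 + Y) = 14*14 + 1/(0 - 11) = 196 + 1/(-11) = 196 - 1/11 = 2155/11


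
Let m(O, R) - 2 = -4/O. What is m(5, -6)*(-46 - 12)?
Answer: -348/5 ≈ -69.600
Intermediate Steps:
m(O, R) = 2 - 4/O
m(5, -6)*(-46 - 12) = (2 - 4/5)*(-46 - 12) = (2 - 4*⅕)*(-58) = (2 - ⅘)*(-58) = (6/5)*(-58) = -348/5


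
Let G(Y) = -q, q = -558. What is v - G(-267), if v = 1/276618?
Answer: -154352843/276618 ≈ -558.00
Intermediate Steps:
G(Y) = 558 (G(Y) = -1*(-558) = 558)
v = 1/276618 ≈ 3.6151e-6
v - G(-267) = 1/276618 - 1*558 = 1/276618 - 558 = -154352843/276618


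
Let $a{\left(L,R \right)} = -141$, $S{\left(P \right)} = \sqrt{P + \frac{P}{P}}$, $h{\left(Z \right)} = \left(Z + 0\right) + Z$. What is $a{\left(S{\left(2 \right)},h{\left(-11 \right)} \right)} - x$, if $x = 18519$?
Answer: $-18660$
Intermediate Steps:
$h{\left(Z \right)} = 2 Z$ ($h{\left(Z \right)} = Z + Z = 2 Z$)
$S{\left(P \right)} = \sqrt{1 + P}$ ($S{\left(P \right)} = \sqrt{P + 1} = \sqrt{1 + P}$)
$a{\left(S{\left(2 \right)},h{\left(-11 \right)} \right)} - x = -141 - 18519 = -18660$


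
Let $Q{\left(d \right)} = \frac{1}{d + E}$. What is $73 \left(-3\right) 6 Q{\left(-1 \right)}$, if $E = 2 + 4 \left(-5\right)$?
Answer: $\frac{1314}{19} \approx 69.158$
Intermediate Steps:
$E = -18$ ($E = 2 - 20 = -18$)
$Q{\left(d \right)} = \frac{1}{-18 + d}$ ($Q{\left(d \right)} = \frac{1}{d - 18} = \frac{1}{-18 + d}$)
$73 \left(-3\right) 6 Q{\left(-1 \right)} = 73 \frac{\left(-3\right) 6}{-18 - 1} = 73 \left(- \frac{18}{-19}\right) = 73 \left(\left(-18\right) \left(- \frac{1}{19}\right)\right) = 73 \cdot \frac{18}{19} = \frac{1314}{19}$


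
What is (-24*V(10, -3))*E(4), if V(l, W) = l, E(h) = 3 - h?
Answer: 240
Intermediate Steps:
(-24*V(10, -3))*E(4) = (-24*10)*(3 - 1*4) = -240*(3 - 4) = -240*(-1) = 240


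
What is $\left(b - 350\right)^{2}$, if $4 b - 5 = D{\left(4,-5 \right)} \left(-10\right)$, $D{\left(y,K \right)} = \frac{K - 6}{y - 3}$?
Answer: $\frac{1651225}{16} \approx 1.032 \cdot 10^{5}$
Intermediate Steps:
$D{\left(y,K \right)} = \frac{-6 + K}{-3 + y}$
$b = \frac{115}{4}$ ($b = \frac{5}{4} + \frac{\frac{-6 - 5}{-3 + 4} \left(-10\right)}{4} = \frac{5}{4} + \frac{1^{-1} \left(-11\right) \left(-10\right)}{4} = \frac{5}{4} + \frac{1 \left(-11\right) \left(-10\right)}{4} = \frac{5}{4} + \frac{\left(-11\right) \left(-10\right)}{4} = \frac{5}{4} + \frac{1}{4} \cdot 110 = \frac{5}{4} + \frac{55}{2} = \frac{115}{4} \approx 28.75$)
$\left(b - 350\right)^{2} = \left(\frac{115}{4} - 350\right)^{2} = \left(- \frac{1285}{4}\right)^{2} = \frac{1651225}{16}$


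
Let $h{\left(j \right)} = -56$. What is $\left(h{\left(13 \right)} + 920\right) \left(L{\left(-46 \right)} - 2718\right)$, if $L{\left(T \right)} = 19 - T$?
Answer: $-2292192$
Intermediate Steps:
$\left(h{\left(13 \right)} + 920\right) \left(L{\left(-46 \right)} - 2718\right) = \left(-56 + 920\right) \left(\left(19 - -46\right) - 2718\right) = 864 \left(\left(19 + 46\right) - 2718\right) = 864 \left(65 - 2718\right) = 864 \left(-2653\right) = -2292192$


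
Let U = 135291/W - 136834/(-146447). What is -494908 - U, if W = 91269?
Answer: -2205002629464689/4455357081 ≈ -4.9491e+5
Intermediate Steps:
U = 10767221141/4455357081 (U = 135291/91269 - 136834/(-146447) = 135291*(1/91269) - 136834*(-1/146447) = 45097/30423 + 136834/146447 = 10767221141/4455357081 ≈ 2.4167)
-494908 - U = -494908 - 1*10767221141/4455357081 = -494908 - 10767221141/4455357081 = -2205002629464689/4455357081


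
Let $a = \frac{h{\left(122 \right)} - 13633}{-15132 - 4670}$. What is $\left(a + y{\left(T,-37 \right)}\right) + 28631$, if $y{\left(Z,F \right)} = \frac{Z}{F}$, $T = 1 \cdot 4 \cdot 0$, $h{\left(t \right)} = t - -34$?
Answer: $\frac{566964539}{19802} \approx 28632.0$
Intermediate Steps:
$h{\left(t \right)} = 34 + t$ ($h{\left(t \right)} = t + 34 = 34 + t$)
$T = 0$ ($T = 4 \cdot 0 = 0$)
$a = \frac{13477}{19802}$ ($a = \frac{\left(34 + 122\right) - 13633}{-15132 - 4670} = \frac{156 - 13633}{-19802} = \left(-13477\right) \left(- \frac{1}{19802}\right) = \frac{13477}{19802} \approx 0.68059$)
$\left(a + y{\left(T,-37 \right)}\right) + 28631 = \left(\frac{13477}{19802} + \frac{0}{-37}\right) + 28631 = \left(\frac{13477}{19802} + 0 \left(- \frac{1}{37}\right)\right) + 28631 = \left(\frac{13477}{19802} + 0\right) + 28631 = \frac{13477}{19802} + 28631 = \frac{566964539}{19802}$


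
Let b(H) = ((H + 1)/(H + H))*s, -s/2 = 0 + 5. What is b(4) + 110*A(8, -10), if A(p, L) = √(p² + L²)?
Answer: -25/4 + 220*√41 ≈ 1402.4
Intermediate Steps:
s = -10 (s = -2*(0 + 5) = -2*5 = -10)
b(H) = -5*(1 + H)/H (b(H) = ((H + 1)/(H + H))*(-10) = ((1 + H)/((2*H)))*(-10) = ((1 + H)*(1/(2*H)))*(-10) = ((1 + H)/(2*H))*(-10) = -5*(1 + H)/H)
A(p, L) = √(L² + p²)
b(4) + 110*A(8, -10) = (-5 - 5/4) + 110*√((-10)² + 8²) = (-5 - 5*¼) + 110*√(100 + 64) = (-5 - 5/4) + 110*√164 = -25/4 + 110*(2*√41) = -25/4 + 220*√41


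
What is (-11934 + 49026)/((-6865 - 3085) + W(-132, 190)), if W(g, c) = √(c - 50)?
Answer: -9226635/2475059 - 9273*√35/12375295 ≈ -3.7323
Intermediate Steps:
W(g, c) = √(-50 + c)
(-11934 + 49026)/((-6865 - 3085) + W(-132, 190)) = (-11934 + 49026)/((-6865 - 3085) + √(-50 + 190)) = 37092/(-9950 + √140) = 37092/(-9950 + 2*√35)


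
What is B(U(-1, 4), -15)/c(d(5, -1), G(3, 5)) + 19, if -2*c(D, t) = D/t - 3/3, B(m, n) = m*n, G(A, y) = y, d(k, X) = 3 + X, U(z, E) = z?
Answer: 69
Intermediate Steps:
c(D, t) = ½ - D/(2*t) (c(D, t) = -(D/t - 3/3)/2 = -(D/t - 3*⅓)/2 = -(D/t - 1)/2 = -(-1 + D/t)/2 = ½ - D/(2*t))
B(U(-1, 4), -15)/c(d(5, -1), G(3, 5)) + 19 = (-1*(-15))/(((½)*(5 - (3 - 1))/5)) + 19 = 15/(((½)*(⅕)*(5 - 1*2))) + 19 = 15/(((½)*(⅕)*(5 - 2))) + 19 = 15/(((½)*(⅕)*3)) + 19 = 15/(3/10) + 19 = 15*(10/3) + 19 = 50 + 19 = 69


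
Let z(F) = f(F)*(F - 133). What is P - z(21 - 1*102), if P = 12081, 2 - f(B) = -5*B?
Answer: -74161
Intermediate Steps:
f(B) = 2 + 5*B (f(B) = 2 - (-5)*B = 2 + 5*B)
z(F) = (-133 + F)*(2 + 5*F) (z(F) = (2 + 5*F)*(F - 133) = (2 + 5*F)*(-133 + F) = (-133 + F)*(2 + 5*F))
P - z(21 - 1*102) = 12081 - (-133 + (21 - 1*102))*(2 + 5*(21 - 1*102)) = 12081 - (-133 + (21 - 102))*(2 + 5*(21 - 102)) = 12081 - (-133 - 81)*(2 + 5*(-81)) = 12081 - (-214)*(2 - 405) = 12081 - (-214)*(-403) = 12081 - 1*86242 = 12081 - 86242 = -74161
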